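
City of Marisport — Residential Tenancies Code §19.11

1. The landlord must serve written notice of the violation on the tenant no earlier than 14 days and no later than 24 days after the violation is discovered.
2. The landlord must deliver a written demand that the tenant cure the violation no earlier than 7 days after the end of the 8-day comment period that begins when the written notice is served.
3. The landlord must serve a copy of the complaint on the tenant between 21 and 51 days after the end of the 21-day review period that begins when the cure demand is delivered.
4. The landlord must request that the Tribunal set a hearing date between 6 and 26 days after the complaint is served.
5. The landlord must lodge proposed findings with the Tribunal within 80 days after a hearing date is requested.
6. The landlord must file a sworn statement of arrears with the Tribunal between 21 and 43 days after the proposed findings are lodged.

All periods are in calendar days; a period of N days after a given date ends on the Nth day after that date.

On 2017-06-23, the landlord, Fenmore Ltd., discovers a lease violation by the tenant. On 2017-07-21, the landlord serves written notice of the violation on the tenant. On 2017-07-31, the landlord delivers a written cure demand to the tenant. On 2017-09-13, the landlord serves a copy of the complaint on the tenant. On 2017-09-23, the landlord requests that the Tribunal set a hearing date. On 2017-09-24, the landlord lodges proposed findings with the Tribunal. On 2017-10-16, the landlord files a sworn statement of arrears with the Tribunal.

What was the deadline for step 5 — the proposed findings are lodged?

Step 5 runs from 2017-09-23, when a hearing date is requested. 80 days after 2017-09-23 is 2017-12-12.

2017-12-12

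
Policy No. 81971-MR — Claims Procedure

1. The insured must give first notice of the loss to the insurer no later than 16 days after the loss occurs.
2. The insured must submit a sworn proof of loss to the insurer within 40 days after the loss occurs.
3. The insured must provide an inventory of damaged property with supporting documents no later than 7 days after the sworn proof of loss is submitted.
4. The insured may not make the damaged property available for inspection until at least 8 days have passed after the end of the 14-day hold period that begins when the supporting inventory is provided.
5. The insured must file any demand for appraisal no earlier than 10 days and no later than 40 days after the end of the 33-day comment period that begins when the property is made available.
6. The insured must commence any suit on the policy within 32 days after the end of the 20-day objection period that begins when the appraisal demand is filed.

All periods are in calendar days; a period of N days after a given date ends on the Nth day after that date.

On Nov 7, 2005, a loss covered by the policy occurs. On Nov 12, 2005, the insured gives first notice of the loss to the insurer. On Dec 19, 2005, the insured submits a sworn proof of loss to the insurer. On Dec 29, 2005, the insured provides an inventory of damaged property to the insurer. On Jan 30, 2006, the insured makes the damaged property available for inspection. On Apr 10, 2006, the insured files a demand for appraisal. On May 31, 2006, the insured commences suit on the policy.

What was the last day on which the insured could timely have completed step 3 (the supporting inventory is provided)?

Step 3 runs from Dec 19, 2005, when the sworn proof of loss is submitted. 7 days after Dec 19, 2005 is Dec 26, 2005.

Dec 26, 2005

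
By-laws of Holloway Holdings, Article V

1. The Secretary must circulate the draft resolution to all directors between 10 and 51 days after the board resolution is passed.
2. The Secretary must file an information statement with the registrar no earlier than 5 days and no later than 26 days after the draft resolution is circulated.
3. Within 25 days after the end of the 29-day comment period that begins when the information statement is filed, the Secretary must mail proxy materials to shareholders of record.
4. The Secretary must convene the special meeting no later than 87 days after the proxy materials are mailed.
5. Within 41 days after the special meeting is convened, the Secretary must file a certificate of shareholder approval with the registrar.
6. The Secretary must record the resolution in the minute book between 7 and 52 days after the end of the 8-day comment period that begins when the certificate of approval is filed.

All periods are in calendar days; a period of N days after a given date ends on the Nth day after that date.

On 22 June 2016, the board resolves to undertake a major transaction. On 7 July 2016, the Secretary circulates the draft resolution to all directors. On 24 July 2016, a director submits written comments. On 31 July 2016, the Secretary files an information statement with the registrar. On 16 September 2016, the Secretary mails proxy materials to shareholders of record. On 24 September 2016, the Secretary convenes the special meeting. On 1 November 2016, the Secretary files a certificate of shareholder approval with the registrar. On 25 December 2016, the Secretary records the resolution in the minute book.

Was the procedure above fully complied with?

Yes

(1) the permitted window runs from 22 June 2016 + 10 = 2 July 2016 to 22 June 2016 + 51 = 12 August 2016; 7 July 2016 falls inside that range.
(2) the permitted window runs from 7 July 2016 + 5 = 12 July 2016 to 7 July 2016 + 26 = 2 August 2016; done 31 July 2016 — within the window.
(3) due by 29 August 2016 + 25 days = 23 September 2016; done 16 September 2016 — timely.
(4) due by 16 September 2016 + 87 days = 12 December 2016; done 24 September 2016 — timely.
(5) due by 24 September 2016 + 41 days = 4 November 2016; done 1 November 2016 — timely.
(6) the permitted window runs from 9 November 2016 + 7 = 16 November 2016 to 9 November 2016 + 52 = 31 December 2016; 25 December 2016 falls inside that range.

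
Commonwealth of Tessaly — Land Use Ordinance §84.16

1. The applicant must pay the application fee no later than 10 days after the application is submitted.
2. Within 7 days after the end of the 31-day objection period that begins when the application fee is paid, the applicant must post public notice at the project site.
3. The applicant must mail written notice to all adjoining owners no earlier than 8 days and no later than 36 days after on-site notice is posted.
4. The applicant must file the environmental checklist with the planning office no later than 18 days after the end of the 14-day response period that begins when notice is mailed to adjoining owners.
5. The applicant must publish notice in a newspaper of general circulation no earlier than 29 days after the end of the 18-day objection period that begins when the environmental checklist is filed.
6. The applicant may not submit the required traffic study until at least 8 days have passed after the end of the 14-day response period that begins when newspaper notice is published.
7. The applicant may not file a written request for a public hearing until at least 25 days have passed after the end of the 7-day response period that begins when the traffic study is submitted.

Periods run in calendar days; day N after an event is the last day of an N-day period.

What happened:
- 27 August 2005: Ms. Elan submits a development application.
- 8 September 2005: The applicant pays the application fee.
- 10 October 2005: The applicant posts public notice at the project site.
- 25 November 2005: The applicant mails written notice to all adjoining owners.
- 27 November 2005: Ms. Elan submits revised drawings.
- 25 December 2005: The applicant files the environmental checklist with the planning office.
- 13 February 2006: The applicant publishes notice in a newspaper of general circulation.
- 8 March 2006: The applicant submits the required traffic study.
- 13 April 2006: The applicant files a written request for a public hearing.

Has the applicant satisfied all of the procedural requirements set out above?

Step 1 — counting 10 days from 27 August 2005 (when the application is submitted) gives a deadline of 6 September 2005; not done until 8 September 2005, 2 days after the deadline.
Later steps need not be reached.

No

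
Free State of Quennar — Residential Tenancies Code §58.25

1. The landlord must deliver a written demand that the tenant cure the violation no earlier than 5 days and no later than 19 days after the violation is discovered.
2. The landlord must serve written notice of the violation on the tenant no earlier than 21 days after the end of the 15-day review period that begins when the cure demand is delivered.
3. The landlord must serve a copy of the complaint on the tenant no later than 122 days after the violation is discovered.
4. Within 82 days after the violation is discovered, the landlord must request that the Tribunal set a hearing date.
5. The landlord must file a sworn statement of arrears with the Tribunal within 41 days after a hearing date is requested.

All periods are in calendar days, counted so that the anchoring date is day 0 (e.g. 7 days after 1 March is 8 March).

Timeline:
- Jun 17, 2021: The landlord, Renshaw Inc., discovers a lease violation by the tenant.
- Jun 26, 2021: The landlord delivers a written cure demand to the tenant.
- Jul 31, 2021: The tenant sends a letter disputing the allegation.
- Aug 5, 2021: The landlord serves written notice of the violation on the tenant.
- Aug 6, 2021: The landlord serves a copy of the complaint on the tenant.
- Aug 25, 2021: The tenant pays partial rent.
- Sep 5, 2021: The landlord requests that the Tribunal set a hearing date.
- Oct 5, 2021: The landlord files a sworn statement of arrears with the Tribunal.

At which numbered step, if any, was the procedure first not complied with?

None — every step was satisfied

Step 1: the window is 5–19 days after Jun 17, 2021 (when the violation is discovered), so Jun 22, 2021 through Jul 6, 2021; done Jun 26, 2021, which is between those dates.
Step 2: the earliest permitted date is 21 days after Jul 11, 2021 (end of the 15-day review period, which began when the cure demand is delivered on Jun 26, 2021), i.e. Aug 1, 2021; done Aug 5, 2021 — permitted.
Step 3: 122 days after Jun 17, 2021 (when the violation is discovered) is Oct 17, 2021; Aug 6, 2021 is within that limit.
Step 4: 82 days after Jun 17, 2021 (when the violation is discovered) is Sep 7, 2021; Sep 5, 2021 is within that limit.
Step 5: 41 days after Sep 5, 2021 (when a hearing date is requested) is Oct 16, 2021; completed Oct 5, 2021, before the deadline.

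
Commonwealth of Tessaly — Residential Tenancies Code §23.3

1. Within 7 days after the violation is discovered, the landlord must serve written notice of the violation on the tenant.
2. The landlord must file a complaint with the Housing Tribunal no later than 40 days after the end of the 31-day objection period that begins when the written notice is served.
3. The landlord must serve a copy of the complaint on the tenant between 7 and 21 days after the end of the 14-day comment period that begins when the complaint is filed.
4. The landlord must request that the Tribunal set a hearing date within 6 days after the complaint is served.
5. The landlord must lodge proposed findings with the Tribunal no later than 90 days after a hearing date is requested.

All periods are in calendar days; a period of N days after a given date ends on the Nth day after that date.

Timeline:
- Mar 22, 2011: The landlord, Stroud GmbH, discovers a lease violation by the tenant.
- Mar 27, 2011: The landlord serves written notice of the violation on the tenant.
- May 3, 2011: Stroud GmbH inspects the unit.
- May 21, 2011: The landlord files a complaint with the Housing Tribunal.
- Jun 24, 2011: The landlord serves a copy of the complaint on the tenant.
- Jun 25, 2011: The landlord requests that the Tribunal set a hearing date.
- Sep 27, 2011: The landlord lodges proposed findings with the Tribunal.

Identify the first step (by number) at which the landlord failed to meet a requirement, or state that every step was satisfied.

Step 5

Step 1 — counting 7 days from Mar 22, 2011 (when the violation is discovered) gives a deadline of Mar 29, 2011; Mar 27, 2011 is within that limit.
Step 2 — counting 40 days from Apr 27, 2011 (end of the 31-day objection period, which began when the written notice is served on Mar 27, 2011) gives a deadline of Jun 6, 2011; done May 21, 2011 — timely.
Step 3 — 7 and 21 days from Jun 4, 2011 (end of the 14-day comment period, which began when the complaint is filed on May 21, 2011) are Jun 11, 2011 and Jun 25, 2011 respectively; Jun 24, 2011 falls inside that range.
Step 4 — counting 6 days from Jun 24, 2011 (when the complaint is served) gives a deadline of Jun 30, 2011; done Jun 25, 2011 — timely.
Step 5 — counting 90 days from Jun 25, 2011 (when a hearing date is requested) gives a deadline of Sep 23, 2011; Sep 27, 2011 misses that deadline by 4 days.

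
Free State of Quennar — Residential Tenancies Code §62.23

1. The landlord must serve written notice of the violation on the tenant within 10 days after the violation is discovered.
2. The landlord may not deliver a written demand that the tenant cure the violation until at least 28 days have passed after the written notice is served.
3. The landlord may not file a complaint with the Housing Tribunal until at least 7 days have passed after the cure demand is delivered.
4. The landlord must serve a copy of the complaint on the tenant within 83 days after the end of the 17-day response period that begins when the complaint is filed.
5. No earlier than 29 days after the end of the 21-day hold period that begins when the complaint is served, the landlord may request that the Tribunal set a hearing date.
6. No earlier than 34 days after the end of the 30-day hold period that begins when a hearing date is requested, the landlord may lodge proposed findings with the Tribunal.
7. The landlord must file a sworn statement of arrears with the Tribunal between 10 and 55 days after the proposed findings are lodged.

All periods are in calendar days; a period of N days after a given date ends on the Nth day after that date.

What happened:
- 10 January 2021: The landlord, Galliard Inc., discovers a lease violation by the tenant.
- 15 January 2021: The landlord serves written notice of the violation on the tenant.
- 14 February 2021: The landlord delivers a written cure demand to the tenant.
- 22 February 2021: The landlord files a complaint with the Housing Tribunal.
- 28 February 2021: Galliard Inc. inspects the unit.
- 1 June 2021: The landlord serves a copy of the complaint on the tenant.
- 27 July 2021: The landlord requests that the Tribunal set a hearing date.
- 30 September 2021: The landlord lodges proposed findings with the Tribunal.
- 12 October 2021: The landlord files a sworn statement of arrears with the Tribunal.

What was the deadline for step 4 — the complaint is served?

The complaint is filed on 22 February 2021; the 17-day response period therefore ends 11 March 2021, and step 4 runs from that date. 83 days after 11 March 2021 is 2 June 2021.

2 June 2021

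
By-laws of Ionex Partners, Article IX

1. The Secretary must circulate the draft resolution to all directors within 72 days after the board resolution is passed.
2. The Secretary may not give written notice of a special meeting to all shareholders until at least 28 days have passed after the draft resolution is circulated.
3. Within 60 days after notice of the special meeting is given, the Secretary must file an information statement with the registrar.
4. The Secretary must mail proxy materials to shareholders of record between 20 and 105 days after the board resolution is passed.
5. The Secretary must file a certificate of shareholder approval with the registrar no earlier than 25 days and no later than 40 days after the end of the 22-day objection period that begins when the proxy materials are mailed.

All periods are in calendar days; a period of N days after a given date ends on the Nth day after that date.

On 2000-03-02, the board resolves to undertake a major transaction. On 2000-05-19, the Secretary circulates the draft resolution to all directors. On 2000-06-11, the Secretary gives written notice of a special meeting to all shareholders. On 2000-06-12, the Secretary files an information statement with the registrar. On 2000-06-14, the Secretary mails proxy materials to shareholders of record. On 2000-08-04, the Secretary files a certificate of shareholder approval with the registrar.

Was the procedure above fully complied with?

Step 1 — counting 72 days from 2000-03-02 (when the board resolution is passed) gives a deadline of 2000-05-13; done 2000-05-19 — 6 days late.

No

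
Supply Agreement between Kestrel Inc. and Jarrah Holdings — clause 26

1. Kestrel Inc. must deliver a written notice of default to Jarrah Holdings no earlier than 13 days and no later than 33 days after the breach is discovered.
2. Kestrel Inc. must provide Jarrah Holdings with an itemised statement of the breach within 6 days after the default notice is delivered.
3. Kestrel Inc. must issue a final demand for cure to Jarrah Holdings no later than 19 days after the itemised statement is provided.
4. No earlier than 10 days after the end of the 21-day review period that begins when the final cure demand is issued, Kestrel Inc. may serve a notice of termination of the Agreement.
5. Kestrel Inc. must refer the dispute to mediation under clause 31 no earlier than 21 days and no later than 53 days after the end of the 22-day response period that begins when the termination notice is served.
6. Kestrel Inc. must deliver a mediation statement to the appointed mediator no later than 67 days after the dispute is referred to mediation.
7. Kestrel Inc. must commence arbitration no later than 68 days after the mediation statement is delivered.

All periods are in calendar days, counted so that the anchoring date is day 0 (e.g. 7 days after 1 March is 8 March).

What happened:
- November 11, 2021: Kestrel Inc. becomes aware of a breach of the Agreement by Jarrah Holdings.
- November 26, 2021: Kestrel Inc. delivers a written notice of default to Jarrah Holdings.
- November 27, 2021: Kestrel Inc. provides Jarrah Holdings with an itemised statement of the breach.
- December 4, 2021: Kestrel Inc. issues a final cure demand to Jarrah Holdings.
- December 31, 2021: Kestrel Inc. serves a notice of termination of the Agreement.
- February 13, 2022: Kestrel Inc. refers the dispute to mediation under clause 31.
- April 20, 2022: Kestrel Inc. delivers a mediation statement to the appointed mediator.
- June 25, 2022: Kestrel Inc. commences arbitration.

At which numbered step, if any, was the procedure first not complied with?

Step 1: the window is 13–33 days after November 11, 2021 (when the breach is discovered), so November 24, 2021 through December 14, 2021; November 26, 2021 falls inside that range.
Step 2: 6 days after November 26, 2021 (when the default notice is delivered) is December 2, 2021; completed November 27, 2021, before the deadline.
Step 3: 19 days after November 27, 2021 (when the itemised statement is provided) is December 16, 2021; completed December 4, 2021, before the deadline.
Step 4: the earliest permitted date is 10 days after December 25, 2021 (end of the 21-day review period, which began when the final cure demand is issued on December 4, 2021), i.e. January 4, 2022; done December 31, 2021 — 4 days too early.

Step 4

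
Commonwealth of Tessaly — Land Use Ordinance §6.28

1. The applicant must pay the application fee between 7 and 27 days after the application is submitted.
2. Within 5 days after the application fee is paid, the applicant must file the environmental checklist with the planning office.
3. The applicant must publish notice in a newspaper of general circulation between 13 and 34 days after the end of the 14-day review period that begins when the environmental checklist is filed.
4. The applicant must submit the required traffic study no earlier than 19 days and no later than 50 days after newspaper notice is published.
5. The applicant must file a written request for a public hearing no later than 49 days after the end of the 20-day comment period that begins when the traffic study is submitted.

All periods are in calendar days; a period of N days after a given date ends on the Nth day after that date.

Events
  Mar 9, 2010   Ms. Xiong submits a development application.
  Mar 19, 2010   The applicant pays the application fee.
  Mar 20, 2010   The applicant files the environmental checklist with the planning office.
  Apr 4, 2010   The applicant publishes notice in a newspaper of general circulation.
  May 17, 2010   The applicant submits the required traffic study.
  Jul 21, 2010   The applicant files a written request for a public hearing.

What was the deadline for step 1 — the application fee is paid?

Apr 5, 2010

Step 1 runs from Mar 9, 2010, when the application is submitted. The window is 7–27 days after Mar 9, 2010; it closes on Apr 5, 2010.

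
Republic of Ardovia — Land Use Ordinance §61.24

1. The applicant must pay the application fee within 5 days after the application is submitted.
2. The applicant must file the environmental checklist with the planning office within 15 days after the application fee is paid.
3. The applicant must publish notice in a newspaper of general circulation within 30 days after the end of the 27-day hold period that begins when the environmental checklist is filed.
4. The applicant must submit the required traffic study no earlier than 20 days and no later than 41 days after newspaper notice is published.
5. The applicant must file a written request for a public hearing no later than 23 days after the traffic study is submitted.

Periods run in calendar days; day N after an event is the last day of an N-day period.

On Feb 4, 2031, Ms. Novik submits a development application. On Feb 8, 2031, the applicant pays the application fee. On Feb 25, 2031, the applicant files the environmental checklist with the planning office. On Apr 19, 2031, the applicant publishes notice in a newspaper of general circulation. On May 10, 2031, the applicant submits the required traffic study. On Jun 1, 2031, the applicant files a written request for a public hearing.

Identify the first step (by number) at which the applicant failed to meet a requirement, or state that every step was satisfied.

Step 1: 5 days after Feb 4, 2031 (when the application is submitted) is Feb 9, 2031; done Feb 8, 2031 — timely.
Step 2: 15 days after Feb 8, 2031 (when the application fee is paid) is Feb 23, 2031; done Feb 25, 2031 — 2 days late.
Later steps need not be reached.

Step 2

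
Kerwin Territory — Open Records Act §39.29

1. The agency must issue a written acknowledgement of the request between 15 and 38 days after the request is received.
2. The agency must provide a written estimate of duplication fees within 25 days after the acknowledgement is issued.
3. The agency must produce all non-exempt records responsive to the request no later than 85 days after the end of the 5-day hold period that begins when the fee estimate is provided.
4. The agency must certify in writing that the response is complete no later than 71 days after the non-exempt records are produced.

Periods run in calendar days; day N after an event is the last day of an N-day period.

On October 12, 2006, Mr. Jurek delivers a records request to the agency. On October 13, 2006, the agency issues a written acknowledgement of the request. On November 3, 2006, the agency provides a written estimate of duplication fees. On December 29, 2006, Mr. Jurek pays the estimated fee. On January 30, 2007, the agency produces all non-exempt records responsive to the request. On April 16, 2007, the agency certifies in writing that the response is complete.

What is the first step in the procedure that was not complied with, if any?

Step 1 — 15 and 38 days from October 12, 2006 (when the request is received) are October 27, 2006 and November 19, 2006 respectively; October 13, 2006 is 14 days too early.

Step 1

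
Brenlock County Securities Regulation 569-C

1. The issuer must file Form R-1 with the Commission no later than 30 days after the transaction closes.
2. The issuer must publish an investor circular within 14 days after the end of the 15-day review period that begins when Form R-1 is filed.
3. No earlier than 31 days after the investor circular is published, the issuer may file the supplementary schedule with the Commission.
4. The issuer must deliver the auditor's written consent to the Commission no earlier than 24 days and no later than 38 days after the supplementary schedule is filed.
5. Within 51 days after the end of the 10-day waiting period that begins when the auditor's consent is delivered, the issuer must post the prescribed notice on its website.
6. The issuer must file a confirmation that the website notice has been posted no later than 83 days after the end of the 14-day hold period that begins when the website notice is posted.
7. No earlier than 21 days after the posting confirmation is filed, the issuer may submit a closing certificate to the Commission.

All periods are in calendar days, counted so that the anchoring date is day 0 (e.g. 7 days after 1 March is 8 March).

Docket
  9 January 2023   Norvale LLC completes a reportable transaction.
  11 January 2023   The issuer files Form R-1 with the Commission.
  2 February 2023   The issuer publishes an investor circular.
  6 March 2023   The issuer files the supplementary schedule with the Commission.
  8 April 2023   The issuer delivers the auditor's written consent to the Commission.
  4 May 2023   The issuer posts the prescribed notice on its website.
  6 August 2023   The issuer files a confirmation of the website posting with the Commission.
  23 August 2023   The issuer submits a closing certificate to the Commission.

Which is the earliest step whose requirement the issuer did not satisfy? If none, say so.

Step 7

(1) due by 9 January 2023 + 30 days = 8 February 2023; 11 January 2023 is within that limit.
(2) due by 26 January 2023 + 14 days = 9 February 2023; done 2 February 2023 — timely.
(3) permitted from 2 February 2023 + 31 days = 5 March 2023 onward; done 6 March 2023 — permitted.
(4) the permitted window runs from 6 March 2023 + 24 = 30 March 2023 to 6 March 2023 + 38 = 13 April 2023; done 8 April 2023 — within the window.
(5) due by 18 April 2023 + 51 days = 8 June 2023; completed 4 May 2023, before the deadline.
(6) due by 18 May 2023 + 83 days = 9 August 2023; done 6 August 2023 — timely.
(7) permitted from 6 August 2023 + 21 days = 27 August 2023 onward; acted on 23 August 2023, 4 days prematurely.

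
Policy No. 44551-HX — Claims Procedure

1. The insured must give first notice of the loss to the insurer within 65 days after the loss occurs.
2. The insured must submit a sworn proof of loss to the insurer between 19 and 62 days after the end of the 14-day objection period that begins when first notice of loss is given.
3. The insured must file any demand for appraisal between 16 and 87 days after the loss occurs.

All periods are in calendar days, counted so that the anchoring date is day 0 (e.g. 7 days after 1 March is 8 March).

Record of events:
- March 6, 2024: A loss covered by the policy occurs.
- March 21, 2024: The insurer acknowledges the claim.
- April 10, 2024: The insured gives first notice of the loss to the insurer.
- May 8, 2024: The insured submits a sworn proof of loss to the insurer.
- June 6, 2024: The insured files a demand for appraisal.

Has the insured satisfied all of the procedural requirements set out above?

Step 1: 65 days after March 6, 2024 (when the loss occurs) is May 10, 2024; April 10, 2024 is within that limit.
Step 2: the window is 19–62 days after April 24, 2024 (end of the 14-day objection period, which began when first notice of loss is given on April 10, 2024), so May 13, 2024 through June 25, 2024; done May 8, 2024 — 5 days before the window opened.

No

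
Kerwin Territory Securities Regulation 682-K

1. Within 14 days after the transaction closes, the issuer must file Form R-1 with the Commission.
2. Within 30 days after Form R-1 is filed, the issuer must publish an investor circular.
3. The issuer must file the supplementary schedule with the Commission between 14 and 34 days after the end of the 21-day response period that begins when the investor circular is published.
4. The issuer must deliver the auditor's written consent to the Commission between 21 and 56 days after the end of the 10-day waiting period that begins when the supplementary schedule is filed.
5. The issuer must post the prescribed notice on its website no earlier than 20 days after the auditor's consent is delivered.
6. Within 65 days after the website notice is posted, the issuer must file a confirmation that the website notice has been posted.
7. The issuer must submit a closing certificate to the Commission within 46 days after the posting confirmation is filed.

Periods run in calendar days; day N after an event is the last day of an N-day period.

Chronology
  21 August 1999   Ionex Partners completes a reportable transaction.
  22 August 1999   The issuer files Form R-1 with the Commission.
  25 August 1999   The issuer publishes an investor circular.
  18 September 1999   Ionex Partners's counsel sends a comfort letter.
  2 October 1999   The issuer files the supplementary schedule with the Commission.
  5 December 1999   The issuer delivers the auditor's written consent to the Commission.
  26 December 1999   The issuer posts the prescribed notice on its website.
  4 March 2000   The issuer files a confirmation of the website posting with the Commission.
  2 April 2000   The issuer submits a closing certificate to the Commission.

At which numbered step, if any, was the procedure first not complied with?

Step 1 — counting 14 days from 21 August 1999 (when the transaction closes) gives a deadline of 4 September 1999; 22 August 1999 is within that limit.
Step 2 — counting 30 days from 22 August 1999 (when Form R-1 is filed) gives a deadline of 21 September 1999; completed 25 August 1999, before the deadline.
Step 3 — 14 and 34 days from 15 September 1999 (end of the 21-day response period, which began when the investor circular is published on 25 August 1999) are 29 September 1999 and 19 October 1999 respectively; done 2 October 1999, which is between those dates.
Step 4 — 21 and 56 days from 12 October 1999 (end of the 10-day waiting period, which began when the supplementary schedule is filed on 2 October 1999) are 2 November 1999 and 7 December 1999 respectively; 5 December 1999 falls inside that range.
Step 5 — must wait 20 days from 5 December 1999 (when the auditor's consent is delivered), so not before 25 December 1999; done 26 December 1999, after the minimum wait.
Step 6 — counting 65 days from 26 December 1999 (when the website notice is posted) gives a deadline of 29 February 2000; not done until 4 March 2000, 4 days after the deadline.

Step 6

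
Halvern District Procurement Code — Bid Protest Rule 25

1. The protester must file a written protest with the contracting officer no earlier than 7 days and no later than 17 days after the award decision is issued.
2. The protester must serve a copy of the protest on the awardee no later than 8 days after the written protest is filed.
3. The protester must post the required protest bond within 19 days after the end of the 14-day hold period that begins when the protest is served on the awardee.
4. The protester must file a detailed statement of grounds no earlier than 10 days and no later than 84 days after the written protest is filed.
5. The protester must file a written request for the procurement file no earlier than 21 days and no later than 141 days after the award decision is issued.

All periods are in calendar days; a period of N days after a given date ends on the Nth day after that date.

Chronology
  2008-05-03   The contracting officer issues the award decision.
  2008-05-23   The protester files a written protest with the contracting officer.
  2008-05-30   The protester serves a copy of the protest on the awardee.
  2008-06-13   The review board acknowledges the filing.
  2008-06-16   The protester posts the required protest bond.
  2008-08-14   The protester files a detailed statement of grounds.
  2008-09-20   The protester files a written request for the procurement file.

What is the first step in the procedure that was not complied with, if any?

Step 1

Step 1: the window is 7–17 days after 2008-05-03 (when the award decision is issued), so 2008-05-10 through 2008-05-20; done 2008-05-23 — 3 days after the window closed.
The analysis stops there.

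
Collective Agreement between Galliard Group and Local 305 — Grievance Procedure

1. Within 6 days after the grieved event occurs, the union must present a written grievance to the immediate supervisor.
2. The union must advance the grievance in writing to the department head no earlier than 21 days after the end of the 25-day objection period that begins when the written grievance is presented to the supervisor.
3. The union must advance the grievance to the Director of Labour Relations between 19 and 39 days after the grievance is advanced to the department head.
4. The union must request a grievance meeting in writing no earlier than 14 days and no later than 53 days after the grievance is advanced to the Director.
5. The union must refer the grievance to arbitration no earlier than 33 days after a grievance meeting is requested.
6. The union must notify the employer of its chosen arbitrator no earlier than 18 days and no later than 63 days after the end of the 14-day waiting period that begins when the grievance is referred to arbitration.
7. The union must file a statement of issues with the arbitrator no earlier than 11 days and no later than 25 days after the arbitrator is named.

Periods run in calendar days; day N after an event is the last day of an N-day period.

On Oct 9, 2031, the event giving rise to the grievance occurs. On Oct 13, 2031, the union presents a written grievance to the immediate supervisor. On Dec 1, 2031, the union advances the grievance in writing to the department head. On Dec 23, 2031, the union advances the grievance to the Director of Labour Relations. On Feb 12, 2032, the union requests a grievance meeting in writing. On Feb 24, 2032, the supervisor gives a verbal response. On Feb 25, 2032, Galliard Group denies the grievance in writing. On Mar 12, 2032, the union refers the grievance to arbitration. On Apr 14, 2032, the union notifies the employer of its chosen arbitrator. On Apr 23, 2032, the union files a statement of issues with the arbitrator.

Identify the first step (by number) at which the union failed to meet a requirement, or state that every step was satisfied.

Step 5

Step 1 — counting 6 days from Oct 9, 2031 (when the grieved event occurs) gives a deadline of Oct 15, 2031; done Oct 13, 2031 — timely.
Step 2 — must wait 21 days from Nov 7, 2031 (end of the 25-day objection period, which began when the written grievance is presented to the supervisor on Oct 13, 2031), so not before Nov 28, 2031; done Dec 1, 2031 — permitted.
Step 3 — 19 and 39 days from Dec 1, 2031 (when the grievance is advanced to the department head) are Dec 20, 2031 and Jan 9, 2032 respectively; done Dec 23, 2031 — within the window.
Step 4 — 14 and 53 days from Dec 23, 2031 (when the grievance is advanced to the Director) are Jan 6, 2032 and Feb 14, 2032 respectively; Feb 12, 2032 falls inside that range.
Step 5 — must wait 33 days from Feb 12, 2032 (when a grievance meeting is requested), so not before Mar 16, 2032; done Mar 12, 2032 — 4 days too early.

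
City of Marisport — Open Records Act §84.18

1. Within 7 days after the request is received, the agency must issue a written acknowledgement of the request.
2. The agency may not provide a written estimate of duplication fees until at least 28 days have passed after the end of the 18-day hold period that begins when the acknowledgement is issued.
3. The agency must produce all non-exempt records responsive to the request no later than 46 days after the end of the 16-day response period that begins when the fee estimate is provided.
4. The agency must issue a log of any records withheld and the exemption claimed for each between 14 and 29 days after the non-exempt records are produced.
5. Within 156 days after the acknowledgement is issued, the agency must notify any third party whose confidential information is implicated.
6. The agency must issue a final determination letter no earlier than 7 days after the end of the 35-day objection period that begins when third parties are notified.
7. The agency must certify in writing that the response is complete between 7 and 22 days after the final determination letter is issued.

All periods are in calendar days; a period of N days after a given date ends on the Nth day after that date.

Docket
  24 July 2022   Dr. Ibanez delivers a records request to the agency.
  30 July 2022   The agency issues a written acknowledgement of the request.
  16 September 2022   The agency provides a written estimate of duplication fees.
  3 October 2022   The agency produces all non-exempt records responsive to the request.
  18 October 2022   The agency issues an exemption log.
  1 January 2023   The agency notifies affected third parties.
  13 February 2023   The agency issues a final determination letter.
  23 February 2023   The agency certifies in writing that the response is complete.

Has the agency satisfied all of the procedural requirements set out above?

Yes

Step 1: 7 days after 24 July 2022 (when the request is received) is 31 July 2022; completed 30 July 2022, before the deadline.
Step 2: the earliest permitted date is 28 days after 17 August 2022 (end of the 18-day hold period, which began when the acknowledgement is issued on 30 July 2022), i.e. 14 September 2022; done 16 September 2022, after the minimum wait.
Step 3: 46 days after 2 October 2022 (end of the 16-day response period, which began when the fee estimate is provided on 16 September 2022) is 17 November 2022; 3 October 2022 is within that limit.
Step 4: the window is 14–29 days after 3 October 2022 (when the non-exempt records are produced), so 17 October 2022 through 1 November 2022; done 18 October 2022 — within the window.
Step 5: 156 days after 30 July 2022 (when the acknowledgement is issued) is 2 January 2023; done 1 January 2023 — timely.
Step 6: the earliest permitted date is 7 days after 5 February 2023 (end of the 35-day objection period, which began when third parties are notified on 1 January 2023), i.e. 12 February 2023; 13 February 2023 is on or after that date.
Step 7: the window is 7–22 days after 13 February 2023 (when the final determination letter is issued), so 20 February 2023 through 7 March 2023; done 23 February 2023 — within the window.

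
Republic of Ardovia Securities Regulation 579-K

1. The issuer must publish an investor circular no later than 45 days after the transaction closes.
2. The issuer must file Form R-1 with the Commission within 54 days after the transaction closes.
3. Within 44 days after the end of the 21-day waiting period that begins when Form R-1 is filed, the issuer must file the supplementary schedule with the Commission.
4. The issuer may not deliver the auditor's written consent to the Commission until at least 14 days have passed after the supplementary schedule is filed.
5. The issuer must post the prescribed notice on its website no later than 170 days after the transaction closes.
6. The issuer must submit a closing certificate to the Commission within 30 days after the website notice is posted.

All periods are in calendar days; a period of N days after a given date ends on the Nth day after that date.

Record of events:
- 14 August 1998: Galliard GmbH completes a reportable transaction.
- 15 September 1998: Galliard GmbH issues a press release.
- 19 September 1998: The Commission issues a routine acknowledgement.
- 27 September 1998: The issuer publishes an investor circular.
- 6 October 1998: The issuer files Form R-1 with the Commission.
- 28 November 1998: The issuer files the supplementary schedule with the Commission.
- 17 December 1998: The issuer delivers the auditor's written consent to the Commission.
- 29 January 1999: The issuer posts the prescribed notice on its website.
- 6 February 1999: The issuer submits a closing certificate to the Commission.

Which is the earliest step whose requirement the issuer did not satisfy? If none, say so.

None — every step was satisfied

(1) due by 14 August 1998 + 45 days = 28 September 1998; 27 September 1998 is within that limit.
(2) due by 14 August 1998 + 54 days = 7 October 1998; done 6 October 1998 — timely.
(3) due by 27 October 1998 + 44 days = 10 December 1998; done 28 November 1998 — timely.
(4) permitted from 28 November 1998 + 14 days = 12 December 1998 onward; done 17 December 1998, after the minimum wait.
(5) due by 14 August 1998 + 170 days = 31 January 1999; completed 29 January 1999, before the deadline.
(6) due by 29 January 1999 + 30 days = 28 February 1999; 6 February 1999 is within that limit.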